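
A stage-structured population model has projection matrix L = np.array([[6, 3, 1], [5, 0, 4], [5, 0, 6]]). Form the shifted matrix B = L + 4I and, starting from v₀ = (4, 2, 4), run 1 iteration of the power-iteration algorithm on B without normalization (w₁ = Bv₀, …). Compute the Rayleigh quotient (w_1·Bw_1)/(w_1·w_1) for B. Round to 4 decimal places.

B = L + 4I has rows (10, 3, 1); (5, 4, 4); (5, 0, 10)
w1 = Bv₀ = (50, 44, 60)
Bw1 = (692, 666, 850)
w1·Bw1 = 114904; w1·w1 = 8036; μ ≈ 114904/8036 = 14.2987

μ ≈ 14.2987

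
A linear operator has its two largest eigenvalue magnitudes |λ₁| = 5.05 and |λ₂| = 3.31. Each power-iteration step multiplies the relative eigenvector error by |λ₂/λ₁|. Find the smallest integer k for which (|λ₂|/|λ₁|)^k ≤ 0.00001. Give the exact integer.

28

|λ₂/λ₁| = 3.31/5.05 = 0.65545
Need k ≥ ln(0.00001) / ln(0.65545) = -11.5129 / -0.4224 ≈ 27.253
Smallest integer k satisfying the bound: 28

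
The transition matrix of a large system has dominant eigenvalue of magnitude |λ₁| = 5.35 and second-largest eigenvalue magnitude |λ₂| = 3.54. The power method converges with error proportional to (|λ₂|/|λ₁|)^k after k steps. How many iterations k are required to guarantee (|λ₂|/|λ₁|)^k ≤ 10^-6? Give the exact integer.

34

|λ₂/λ₁| = 3.54/5.35 = 0.66168
Need k ≥ ln(10^-6) / ln(0.66168) = -13.8155 / -0.4130 ≈ 33.454
Smallest integer k satisfying the bound: 34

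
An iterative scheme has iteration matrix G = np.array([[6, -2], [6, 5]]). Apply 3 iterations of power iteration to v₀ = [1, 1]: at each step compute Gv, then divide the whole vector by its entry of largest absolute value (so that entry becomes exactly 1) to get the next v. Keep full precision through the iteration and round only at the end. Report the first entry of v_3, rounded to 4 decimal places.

-0.3587

Gv0 = (4.00000, 11.00000); divide by 11.00000 → v1 = (0.36364, 1.00000)
Gv1 = (0.18182, 7.18182); divide by 7.18182 → v2 = (0.02532, 1.00000)
Gv2 = (-1.84810, 5.15190); divide by 5.15190 → v3 = (-0.35872, 1.00000)
Requested entry of v3: -146/407 = -0.3587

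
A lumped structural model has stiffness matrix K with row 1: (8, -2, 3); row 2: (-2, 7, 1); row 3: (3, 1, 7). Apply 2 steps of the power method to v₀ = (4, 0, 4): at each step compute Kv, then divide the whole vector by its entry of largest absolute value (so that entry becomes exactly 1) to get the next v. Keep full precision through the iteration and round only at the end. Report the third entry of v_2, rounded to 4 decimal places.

0.8500

Kv0 = (44.00000, -4.00000, 40.00000); divide by 44.00000 → v1 = (1.00000, -0.09091, 0.90909)
Kv1 = (10.90909, -1.72727, 9.27273); divide by 10.90909 → v2 = (1.00000, -0.15833, 0.85000)
Requested entry of v2: 408/480 = 0.8500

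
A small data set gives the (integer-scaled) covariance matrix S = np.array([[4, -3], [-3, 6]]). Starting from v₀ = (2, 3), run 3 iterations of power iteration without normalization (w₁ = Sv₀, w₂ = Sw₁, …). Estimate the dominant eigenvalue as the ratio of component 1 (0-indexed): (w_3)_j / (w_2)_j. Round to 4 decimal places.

7.6000

w1 = Sv₀ = (4·2 + (-3)·3; (-3)·2 + 6·3) = (-1, 12)
w2 = Sw1 = (4·(-1) + (-3)·12; (-3)·(-1) + 6·12) = (-40, 75)
w3 = Sw2 = (-385, 570)
Ratio at component: 570 / 75 = 7.6000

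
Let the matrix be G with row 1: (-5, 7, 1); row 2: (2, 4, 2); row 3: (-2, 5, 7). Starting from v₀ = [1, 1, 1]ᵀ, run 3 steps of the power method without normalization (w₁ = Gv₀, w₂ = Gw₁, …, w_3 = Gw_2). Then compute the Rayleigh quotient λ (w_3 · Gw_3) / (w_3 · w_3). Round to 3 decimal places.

λ ≈ 9.358

w1 = Gv₀ = ((-5)·1 + 7·1 + 1·1; 2·1 + 4·1 + 2·1; (-2)·1 + 5·1 + 7·1) = (3, 8, 10)
w2 = Gw1 = ((-5)·3 + 7·8 + 1·10; 2·3 + 4·8 + 2·10; (-2)·3 + 5·8 + 7·10) = (51, 58, 104)
w3 = Gw2 = (255, 542, 916)
Gw3 = (3435, 4510, 8612)
w3·Gw3 = 255·3435 + 542·4510 + 916·8612 = 11208937; w3·w3 = 255·255 + 542·542 + 916·916 = 1197845
λ ≈ 11208937/1197845 = 9.358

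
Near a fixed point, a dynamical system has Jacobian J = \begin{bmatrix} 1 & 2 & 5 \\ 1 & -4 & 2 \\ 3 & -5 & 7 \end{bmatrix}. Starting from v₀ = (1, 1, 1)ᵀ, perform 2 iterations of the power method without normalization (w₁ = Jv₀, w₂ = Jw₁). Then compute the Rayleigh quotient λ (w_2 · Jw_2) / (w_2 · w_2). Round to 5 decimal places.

7.46995

w1 = Jv₀ = (1·1 + 2·1 + 5·1; 1·1 + (-4)·1 + 2·1; 3·1 + (-5)·1 + 7·1) = (8, -1, 5)
w2 = Jw1 = (1·8 + 2·(-1) + 5·5; 1·8 + (-4)·(-1) + 2·5; 3·8 + (-5)·(-1) + 7·5) = (31, 22, 64)
Jw2 = (395, 71, 431)
w2·Jw2 = 31·395 + 22·71 + 64·431 = 41391; w2·w2 = 31·31 + 22·22 + 64·64 = 5541
λ ≈ 41391/5541 = 7.46995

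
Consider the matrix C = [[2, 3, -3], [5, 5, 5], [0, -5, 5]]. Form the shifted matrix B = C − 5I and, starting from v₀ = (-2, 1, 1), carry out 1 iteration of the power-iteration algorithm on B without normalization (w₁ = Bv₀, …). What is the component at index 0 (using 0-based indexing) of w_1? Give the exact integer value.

6

B = C − 5I has rows (-3, 3, -3); (5, 0, 5); (0, -5, 0)
w1 = Bv₀ = ((-3)·(-2) + 3·1 + (-3)·1; 5·(-2) + 0·1 + 5·1; 0·(-2) + (-5)·1 + 0·1) = (6, -5, -5)
Requested component of w1: 6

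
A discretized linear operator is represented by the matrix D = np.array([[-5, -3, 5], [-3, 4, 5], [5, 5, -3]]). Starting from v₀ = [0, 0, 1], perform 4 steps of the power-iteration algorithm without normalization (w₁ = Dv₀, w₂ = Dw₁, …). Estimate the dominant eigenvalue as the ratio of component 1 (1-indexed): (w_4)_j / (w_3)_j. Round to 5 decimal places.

w1 = Dv₀ = (5, 5, -3)
w2 = Dw1 = (-55, -10, 59)
w3 = Dw2 = (600, 420, -502)
w4 = Dw3 = (-6770, -2630, 6606)
Ratio at component: -6770 / 600 = -11.28333

-11.28333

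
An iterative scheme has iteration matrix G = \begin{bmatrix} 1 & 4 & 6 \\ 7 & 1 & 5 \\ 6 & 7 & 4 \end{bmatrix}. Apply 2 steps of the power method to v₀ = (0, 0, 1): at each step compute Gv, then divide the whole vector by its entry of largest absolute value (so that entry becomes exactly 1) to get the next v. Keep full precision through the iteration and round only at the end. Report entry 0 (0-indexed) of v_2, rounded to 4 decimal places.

0.5747

Gv0 = (6.00000, 5.00000, 4.00000); divide by 6.00000 → v1 = (1.00000, 0.83333, 0.66667)
Gv1 = (8.33333, 11.16667, 14.50000); divide by 14.50000 → v2 = (0.57471, 0.77011, 1.00000)
Requested entry of v2: 50/87 = 0.5747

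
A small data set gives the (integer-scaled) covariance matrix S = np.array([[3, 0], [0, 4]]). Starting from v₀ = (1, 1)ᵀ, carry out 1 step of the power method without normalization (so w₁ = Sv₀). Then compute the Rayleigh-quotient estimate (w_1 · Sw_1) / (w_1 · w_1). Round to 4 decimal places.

w1 = Sv₀ = (3·1 + 0·1; 0·1 + 4·1) = (3, 4)
Sw1 = (9, 16)
w1·Sw1 = 3·9 + 4·16 = 91; w1·w1 = 3·3 + 4·4 = 25
λ ≈ 91/25 = 3.6400

3.6400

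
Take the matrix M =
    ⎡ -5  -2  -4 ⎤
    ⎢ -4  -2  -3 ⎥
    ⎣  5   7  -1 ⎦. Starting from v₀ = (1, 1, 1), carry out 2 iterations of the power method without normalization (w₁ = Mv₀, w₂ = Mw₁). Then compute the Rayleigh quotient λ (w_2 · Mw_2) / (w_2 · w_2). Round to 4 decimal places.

-2.5257

w1 = Mv₀ = ((-5)·1 + (-2)·1 + (-4)·1; (-4)·1 + (-2)·1 + (-3)·1; 5·1 + 7·1 + (-1)·1) = (-11, -9, 11)
w2 = Mw1 = ((-5)·(-11) + (-2)·(-9) + (-4)·11; (-4)·(-11) + (-2)·(-9) + (-3)·11; 5·(-11) + 7·(-9) + (-1)·11) = (29, 29, -129)
Mw2 = (313, 213, 477)
w2·Mw2 = 29·313 + 29·213 + (-129)·477 = -46279; w2·w2 = 29·29 + 29·29 + (-129)·(-129) = 18323
λ ≈ -46279/18323 = -2.5257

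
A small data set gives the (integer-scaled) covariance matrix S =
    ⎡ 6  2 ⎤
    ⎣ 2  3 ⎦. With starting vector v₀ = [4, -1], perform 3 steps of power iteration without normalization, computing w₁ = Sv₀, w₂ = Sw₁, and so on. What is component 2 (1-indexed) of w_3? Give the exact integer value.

w1 = Sv₀ = (6·4 + 2·(-1); 2·4 + 3·(-1)) = (22, 5)
w2 = Sw1 = (6·22 + 2·5; 2·22 + 3·5) = (142, 59)
w3 = Sw2 = (970, 461)
The requested component of w3 is 461.

461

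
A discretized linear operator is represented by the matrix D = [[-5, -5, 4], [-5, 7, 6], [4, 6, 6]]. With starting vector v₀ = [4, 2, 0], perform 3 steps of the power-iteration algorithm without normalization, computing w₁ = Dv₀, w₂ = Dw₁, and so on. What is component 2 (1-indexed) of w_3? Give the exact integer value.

w1 = Dv₀ = ((-5)·4 + (-5)·2 + 4·0; (-5)·4 + 7·2 + 6·0; 4·4 + 6·2 + 6·0) = (-30, -6, 28)
w2 = Dw1 = ((-5)·(-30) + (-5)·(-6) + 4·28; (-5)·(-30) + 7·(-6) + 6·28; 4·(-30) + 6·(-6) + 6·28) = (292, 276, 12)
w3 = Dw2 = (-2792, 544, 2896)
The requested component of w3 is 544.

544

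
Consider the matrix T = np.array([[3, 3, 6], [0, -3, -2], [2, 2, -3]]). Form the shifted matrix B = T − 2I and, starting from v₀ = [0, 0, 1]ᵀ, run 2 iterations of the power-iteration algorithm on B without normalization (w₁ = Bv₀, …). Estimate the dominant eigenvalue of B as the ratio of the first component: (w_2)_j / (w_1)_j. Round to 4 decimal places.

μ ≈ -5.0000

B = T − 2I has rows (1, 3, 6); (0, -5, -2); (2, 2, -5)
w1 = Bv₀ = (6, -2, -5)
w2 = Bw1 = (-30, 20, 33)
Ratio: -30/6 = -5.0000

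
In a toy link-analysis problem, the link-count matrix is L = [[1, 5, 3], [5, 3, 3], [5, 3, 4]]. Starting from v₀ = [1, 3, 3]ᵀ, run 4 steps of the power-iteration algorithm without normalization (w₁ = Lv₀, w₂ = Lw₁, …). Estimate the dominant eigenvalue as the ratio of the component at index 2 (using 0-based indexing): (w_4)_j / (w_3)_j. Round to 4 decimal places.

w1 = Lv₀ = (25, 23, 26)
w2 = Lw1 = (218, 272, 298)
w3 = Lw2 = (2472, 2800, 3098)
w4 = Lw3 = (25766, 30054, 33152)
Ratio at component: 33152 / 3098 = 10.7011

λ ≈ 10.7011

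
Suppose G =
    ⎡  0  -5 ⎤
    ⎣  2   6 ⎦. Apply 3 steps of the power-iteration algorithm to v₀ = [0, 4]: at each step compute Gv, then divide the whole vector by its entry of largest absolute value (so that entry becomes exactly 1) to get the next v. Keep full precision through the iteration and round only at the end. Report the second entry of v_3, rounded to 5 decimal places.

-0.73846

Gv0 = (-20.000000, 24.000000); divide by 24.000000 → v1 = (-0.833333, 1.000000)
Gv1 = (-5.000000, 4.333333); divide by -5.000000 → v2 = (1.000000, -0.866667)
Gv2 = (4.333333, -3.200000); divide by 4.333333 → v3 = (1.000000, -0.738462)
Requested entry of v3: 384/-520 = -0.73846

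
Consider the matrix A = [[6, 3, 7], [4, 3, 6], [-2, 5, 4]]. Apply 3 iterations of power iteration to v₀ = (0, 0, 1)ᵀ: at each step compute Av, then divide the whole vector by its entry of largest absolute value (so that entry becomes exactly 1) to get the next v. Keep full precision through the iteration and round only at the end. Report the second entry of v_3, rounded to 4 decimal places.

Av0 = (7.00000, 6.00000, 4.00000); divide by 7.00000 → v1 = (1.00000, 0.85714, 0.57143)
Av1 = (12.57143, 10.00000, 4.57143); divide by 12.57143 → v2 = (1.00000, 0.79545, 0.36364)
Av2 = (10.93182, 8.56818, 3.43182); divide by 10.93182 → v3 = (1.00000, 0.78378, 0.31393)
Requested entry of v3: 754/962 = 0.7838

0.7838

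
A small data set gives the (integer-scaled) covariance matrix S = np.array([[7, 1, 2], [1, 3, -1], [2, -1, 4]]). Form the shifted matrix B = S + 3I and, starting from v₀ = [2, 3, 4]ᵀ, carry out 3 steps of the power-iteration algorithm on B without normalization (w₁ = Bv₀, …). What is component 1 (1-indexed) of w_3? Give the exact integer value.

4436

B = S + 3I has rows (10, 1, 2); (1, 6, -1); (2, -1, 7)
w1 = Bv₀ = (10·2 + 1·3 + 2·4; 1·2 + 6·3 + (-1)·4; 2·2 + (-1)·3 + 7·4) = (31, 16, 29)
w2 = Bw1 = (10·31 + 1·16 + 2·29; 1·31 + 6·16 + (-1)·29; 2·31 + (-1)·16 + 7·29) = (384, 98, 249)
w3 = Bw2 = (4436, 723, 2413)
Requested component of w3: 4436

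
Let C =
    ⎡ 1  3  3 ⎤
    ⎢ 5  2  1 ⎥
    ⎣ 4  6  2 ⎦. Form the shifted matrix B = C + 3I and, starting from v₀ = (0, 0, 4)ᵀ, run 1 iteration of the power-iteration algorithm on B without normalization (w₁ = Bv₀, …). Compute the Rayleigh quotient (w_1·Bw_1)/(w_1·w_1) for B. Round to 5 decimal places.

μ ≈ 9.42857

B = C + 3I has rows (4, 3, 3); (5, 5, 1); (4, 6, 5)
w1 = Bv₀ = (4·0 + 3·0 + 3·4; 5·0 + 5·0 + 1·4; 4·0 + 6·0 + 5·4) = (12, 4, 20)
Bw1 = (120, 100, 172)
w1·Bw1 = 5280; w1·w1 = 560; μ ≈ 5280/560 = 9.42857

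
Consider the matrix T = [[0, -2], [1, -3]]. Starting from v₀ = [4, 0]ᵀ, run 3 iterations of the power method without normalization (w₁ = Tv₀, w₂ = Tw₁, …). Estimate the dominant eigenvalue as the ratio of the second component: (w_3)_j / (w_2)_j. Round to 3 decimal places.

-2.333

w1 = Tv₀ = (0·4 + (-2)·0; 1·4 + (-3)·0) = (0, 4)
w2 = Tw1 = (0·0 + (-2)·4; 1·0 + (-3)·4) = (-8, -12)
w3 = Tw2 = (24, 28)
Ratio at component: 28 / -12 = -2.333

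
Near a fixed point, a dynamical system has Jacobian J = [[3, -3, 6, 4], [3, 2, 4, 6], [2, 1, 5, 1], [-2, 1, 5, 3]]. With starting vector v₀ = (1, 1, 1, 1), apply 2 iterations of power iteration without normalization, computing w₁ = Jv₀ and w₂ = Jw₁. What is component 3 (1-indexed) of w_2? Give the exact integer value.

87

w1 = Jv₀ = (3·1 + (-3)·1 + 6·1 + 4·1; 3·1 + 2·1 + 4·1 + 6·1; 2·1 + 1·1 + 5·1 + 1·1; (-2)·1 + 1·1 + 5·1 + 3·1) = (10, 15, 9, 7)
w2 = Jw1 = (3·10 + (-3)·15 + 6·9 + 4·7; 3·10 + 2·15 + 4·9 + 6·7; 2·10 + 1·15 + 5·9 + 1·7; (-2)·10 + 1·15 + 5·9 + 3·7) = (67, 138, 87, 61)
The requested component of w2 is 87.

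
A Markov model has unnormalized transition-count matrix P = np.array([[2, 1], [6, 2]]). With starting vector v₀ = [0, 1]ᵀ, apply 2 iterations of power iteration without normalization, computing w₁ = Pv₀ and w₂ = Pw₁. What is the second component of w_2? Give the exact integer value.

w1 = Pv₀ = (2·0 + 1·1; 6·0 + 2·1) = (1, 2)
w2 = Pw1 = (2·1 + 1·2; 6·1 + 2·2) = (4, 10)
The requested component of w2 is 10.

10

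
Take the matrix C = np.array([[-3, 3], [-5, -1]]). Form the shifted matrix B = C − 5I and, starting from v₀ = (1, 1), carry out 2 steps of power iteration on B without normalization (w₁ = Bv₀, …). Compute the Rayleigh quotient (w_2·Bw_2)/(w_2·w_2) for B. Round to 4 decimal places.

μ ≈ -6.1647

B = C − 5I has rows (-8, 3); (-5, -6)
w1 = Bv₀ = ((-8)·1 + 3·1; (-5)·1 + (-6)·1) = (-5, -11)
w2 = Bw1 = ((-8)·(-5) + 3·(-11); (-5)·(-5) + (-6)·(-11)) = (7, 91)
Bw2 = (217, -581)
w2·Bw2 = -51352; w2·w2 = 8330; μ ≈ -51352/8330 = -6.1647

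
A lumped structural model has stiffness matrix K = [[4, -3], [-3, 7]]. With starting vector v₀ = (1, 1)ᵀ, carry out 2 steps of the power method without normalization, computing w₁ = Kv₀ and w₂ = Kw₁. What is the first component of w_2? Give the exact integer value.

-8

w1 = Kv₀ = (4·1 + (-3)·1; (-3)·1 + 7·1) = (1, 4)
w2 = Kw1 = (4·1 + (-3)·4; (-3)·1 + 7·4) = (-8, 25)
The requested component of w2 is -8.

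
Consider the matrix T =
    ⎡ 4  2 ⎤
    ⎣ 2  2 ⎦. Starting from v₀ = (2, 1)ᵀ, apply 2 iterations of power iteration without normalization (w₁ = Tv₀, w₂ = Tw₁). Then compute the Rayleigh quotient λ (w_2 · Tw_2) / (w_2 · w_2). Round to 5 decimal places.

w1 = Tv₀ = (4·2 + 2·1; 2·2 + 2·1) = (10, 6)
w2 = Tw1 = (4·10 + 2·6; 2·10 + 2·6) = (52, 32)
Tw2 = (272, 168)
w2·Tw2 = 52·272 + 32·168 = 19520; w2·w2 = 52·52 + 32·32 = 3728
λ ≈ 19520/3728 = 5.23605

5.23605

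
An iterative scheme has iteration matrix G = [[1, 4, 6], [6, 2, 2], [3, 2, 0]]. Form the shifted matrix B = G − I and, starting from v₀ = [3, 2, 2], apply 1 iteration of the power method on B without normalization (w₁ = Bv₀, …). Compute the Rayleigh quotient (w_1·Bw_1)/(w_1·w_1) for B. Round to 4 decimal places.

B = G − I has rows (0, 4, 6); (6, 1, 2); (3, 2, -1)
w1 = Bv₀ = (0·3 + 4·2 + 6·2; 6·3 + 1·2 + 2·2; 3·3 + 2·2 + (-1)·2) = (20, 24, 11)
Bw1 = (162, 166, 97)
w1·Bw1 = 8291; w1·w1 = 1097; μ ≈ 8291/1097 = 7.5579

7.5579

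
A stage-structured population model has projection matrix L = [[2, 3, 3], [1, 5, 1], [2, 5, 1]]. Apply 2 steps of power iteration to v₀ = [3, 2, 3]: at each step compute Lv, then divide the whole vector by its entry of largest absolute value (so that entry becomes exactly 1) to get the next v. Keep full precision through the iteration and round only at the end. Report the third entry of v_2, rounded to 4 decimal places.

0.9592

Lv0 = (21.00000, 16.00000, 19.00000); divide by 21.00000 → v1 = (1.00000, 0.76190, 0.90476)
Lv1 = (7.00000, 5.71429, 6.71429); divide by 7.00000 → v2 = (1.00000, 0.81633, 0.95918)
Requested entry of v2: 141/147 = 0.9592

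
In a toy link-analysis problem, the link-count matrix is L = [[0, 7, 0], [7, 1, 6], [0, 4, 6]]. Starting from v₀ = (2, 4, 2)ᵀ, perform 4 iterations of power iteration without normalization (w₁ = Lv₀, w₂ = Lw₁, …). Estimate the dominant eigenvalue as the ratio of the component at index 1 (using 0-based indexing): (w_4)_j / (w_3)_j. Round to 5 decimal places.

w1 = Lv₀ = (0·2 + 7·4 + 0·2; 7·2 + 1·4 + 6·2; 0·2 + 4·4 + 6·2) = (28, 30, 28)
w2 = Lw1 = (0·28 + 7·30 + 0·28; 7·28 + 1·30 + 6·28; 0·28 + 4·30 + 6·28) = (210, 394, 288)
w3 = Lw2 = (2758, 3592, 3304)
w4 = Lw3 = (25144, 42722, 34192)
Ratio at component: 42722 / 3592 = 11.89365

11.89365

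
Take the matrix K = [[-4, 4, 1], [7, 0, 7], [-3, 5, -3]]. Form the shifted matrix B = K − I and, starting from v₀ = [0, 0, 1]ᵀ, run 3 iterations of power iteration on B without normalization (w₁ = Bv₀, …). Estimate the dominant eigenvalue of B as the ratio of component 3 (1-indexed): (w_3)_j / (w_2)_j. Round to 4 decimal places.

B = K − I has rows (-5, 4, 1); (7, -1, 7); (-3, 5, -4)
w1 = Bv₀ = (1, 7, -4)
w2 = Bw1 = (19, -28, 48)
w3 = Bw2 = (-159, 497, -389)
Ratio: -389/48 = -8.1042

-8.1042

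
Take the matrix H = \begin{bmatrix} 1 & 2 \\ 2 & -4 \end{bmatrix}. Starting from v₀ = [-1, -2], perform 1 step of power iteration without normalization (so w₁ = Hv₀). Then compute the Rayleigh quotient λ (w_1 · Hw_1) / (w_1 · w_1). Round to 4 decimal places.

λ ≈ -3.9180

w1 = Hv₀ = (-5, 6)
Hw1 = (7, -34)
w1·Hw1 = (-5)·7 + 6·(-34) = -239; w1·w1 = (-5)·(-5) + 6·6 = 61
λ ≈ -239/61 = -3.9180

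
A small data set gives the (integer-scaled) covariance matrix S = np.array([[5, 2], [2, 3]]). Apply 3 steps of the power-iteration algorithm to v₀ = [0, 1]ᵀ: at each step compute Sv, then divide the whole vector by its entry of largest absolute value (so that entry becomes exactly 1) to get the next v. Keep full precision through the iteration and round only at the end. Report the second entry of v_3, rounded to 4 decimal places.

0.6698

Sv0 = (2.00000, 3.00000); divide by 3.00000 → v1 = (0.66667, 1.00000)
Sv1 = (5.33333, 4.33333); divide by 5.33333 → v2 = (1.00000, 0.81250)
Sv2 = (6.62500, 4.43750); divide by 6.62500 → v3 = (1.00000, 0.66981)
Requested entry of v3: 71/106 = 0.6698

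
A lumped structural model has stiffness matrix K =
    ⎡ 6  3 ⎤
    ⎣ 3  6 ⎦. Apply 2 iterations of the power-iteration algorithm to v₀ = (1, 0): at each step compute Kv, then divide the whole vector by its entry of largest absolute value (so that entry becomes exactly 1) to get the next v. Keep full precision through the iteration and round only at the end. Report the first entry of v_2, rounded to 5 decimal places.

1.00000

Kv0 = (6.000000, 3.000000); divide by 6.000000 → v1 = (1.000000, 0.500000)
Kv1 = (7.500000, 6.000000); divide by 7.500000 → v2 = (1.000000, 0.800000)
Requested entry of v2: 45/45 = 1.00000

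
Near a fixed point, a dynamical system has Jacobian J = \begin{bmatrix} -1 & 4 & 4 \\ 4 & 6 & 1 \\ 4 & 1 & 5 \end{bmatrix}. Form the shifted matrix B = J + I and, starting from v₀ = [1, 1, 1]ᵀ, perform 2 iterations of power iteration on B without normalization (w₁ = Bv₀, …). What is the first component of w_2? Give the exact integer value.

B = J + I has rows (0, 4, 4); (4, 7, 1); (4, 1, 6)
w1 = Bv₀ = (8, 12, 11)
w2 = Bw1 = (92, 127, 110)
Requested component of w2: 92

92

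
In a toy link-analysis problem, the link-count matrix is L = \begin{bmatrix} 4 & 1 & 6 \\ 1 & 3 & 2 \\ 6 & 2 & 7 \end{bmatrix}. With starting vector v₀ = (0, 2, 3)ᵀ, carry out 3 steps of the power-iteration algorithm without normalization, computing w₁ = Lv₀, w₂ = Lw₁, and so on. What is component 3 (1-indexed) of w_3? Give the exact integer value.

3897

w1 = Lv₀ = (4·0 + 1·2 + 6·3; 1·0 + 3·2 + 2·3; 6·0 + 2·2 + 7·3) = (20, 12, 25)
w2 = Lw1 = (4·20 + 1·12 + 6·25; 1·20 + 3·12 + 2·25; 6·20 + 2·12 + 7·25) = (242, 106, 319)
w3 = Lw2 = (2988, 1198, 3897)
The requested component of w3 is 3897.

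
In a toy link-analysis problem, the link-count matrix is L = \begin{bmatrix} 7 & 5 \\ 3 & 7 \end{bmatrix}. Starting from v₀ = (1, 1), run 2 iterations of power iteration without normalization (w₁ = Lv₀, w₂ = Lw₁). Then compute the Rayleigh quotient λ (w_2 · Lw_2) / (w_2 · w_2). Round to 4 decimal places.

w1 = Lv₀ = (12, 10)
w2 = Lw1 = (134, 106)
Lw2 = (1468, 1144)
w2·Lw2 = 134·1468 + 106·1144 = 317976; w2·w2 = 134·134 + 106·106 = 29192
λ ≈ 317976/29192 = 10.8926

λ ≈ 10.8926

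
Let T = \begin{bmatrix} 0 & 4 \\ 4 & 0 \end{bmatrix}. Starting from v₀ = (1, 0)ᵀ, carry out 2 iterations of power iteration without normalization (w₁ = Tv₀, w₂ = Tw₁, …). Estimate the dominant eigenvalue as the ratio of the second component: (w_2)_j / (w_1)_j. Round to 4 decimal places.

0.0000

w1 = Tv₀ = (0·1 + 4·0; 4·1 + 0·0) = (0, 4)
w2 = Tw1 = (0·0 + 4·4; 4·0 + 0·4) = (16, 0)
Ratio at component: 0 / 4 = 0.0000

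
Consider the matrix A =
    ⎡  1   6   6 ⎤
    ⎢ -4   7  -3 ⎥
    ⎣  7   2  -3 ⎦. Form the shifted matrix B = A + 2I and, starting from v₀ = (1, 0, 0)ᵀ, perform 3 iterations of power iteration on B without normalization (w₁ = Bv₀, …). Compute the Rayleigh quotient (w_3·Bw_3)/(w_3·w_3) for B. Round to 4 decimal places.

B = A + 2I has rows (3, 6, 6); (-4, 9, -3); (7, 2, -1)
w1 = Bv₀ = (3·1 + 6·0 + 6·0; (-4)·1 + 9·0 + (-3)·0; 7·1 + 2·0 + (-1)·0) = (3, -4, 7)
w2 = Bw1 = (3·3 + 6·(-4) + 6·7; (-4)·3 + 9·(-4) + (-3)·7; 7·3 + 2·(-4) + (-1)·7) = (27, -69, 6)
w3 = Bw2 = (-297, -747, 45)
Bw3 = (-5103, -5670, -3618)
w3·Bw3 = 5588271; w3·w3 = 648243; μ ≈ 5588271/648243 = 8.6206

μ ≈ 8.6206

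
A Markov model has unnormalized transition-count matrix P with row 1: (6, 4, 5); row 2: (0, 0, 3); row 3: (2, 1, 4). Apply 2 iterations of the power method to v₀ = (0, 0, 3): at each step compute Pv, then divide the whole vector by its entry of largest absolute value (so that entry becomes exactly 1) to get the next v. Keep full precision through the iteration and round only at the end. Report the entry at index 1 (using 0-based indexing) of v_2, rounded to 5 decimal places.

0.19355

Pv0 = (15.000000, 9.000000, 12.000000); divide by 15.000000 → v1 = (1.000000, 0.600000, 0.800000)
Pv1 = (12.400000, 2.400000, 5.800000); divide by 12.400000 → v2 = (1.000000, 0.193548, 0.467742)
Requested entry of v2: 36/186 = 0.19355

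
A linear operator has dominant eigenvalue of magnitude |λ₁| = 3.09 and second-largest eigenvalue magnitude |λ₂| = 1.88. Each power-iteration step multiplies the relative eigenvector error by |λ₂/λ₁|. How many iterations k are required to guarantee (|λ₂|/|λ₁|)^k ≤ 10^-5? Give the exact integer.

24

|λ₂/λ₁| = 1.88/3.09 = 0.60841
Need k ≥ ln(10^-5) / ln(0.60841) = -11.5129 / -0.4969 ≈ 23.170
Smallest integer k satisfying the bound: 24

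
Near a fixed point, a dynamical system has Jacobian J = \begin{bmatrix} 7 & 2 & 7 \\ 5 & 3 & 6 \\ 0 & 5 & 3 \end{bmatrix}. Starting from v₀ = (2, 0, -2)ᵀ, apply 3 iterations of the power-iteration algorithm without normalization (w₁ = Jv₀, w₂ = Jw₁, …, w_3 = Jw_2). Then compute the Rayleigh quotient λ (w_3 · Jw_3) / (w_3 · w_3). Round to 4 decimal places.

w1 = Jv₀ = (7·2 + 2·0 + 7·(-2); 5·2 + 3·0 + 6·(-2); 0·2 + 5·0 + 3·(-2)) = (0, -2, -6)
w2 = Jw1 = (7·0 + 2·(-2) + 7·(-6); 5·0 + 3·(-2) + 6·(-6); 0·0 + 5·(-2) + 3·(-6)) = (-46, -42, -28)
w3 = Jw2 = (-602, -524, -294)
Jw3 = (-7320, -6346, -3502)
w3·Jw3 = (-602)·(-7320) + (-524)·(-6346) + (-294)·(-3502) = 8761532; w3·w3 = (-602)·(-602) + (-524)·(-524) + (-294)·(-294) = 723416
λ ≈ 8761532/723416 = 12.1113

12.1113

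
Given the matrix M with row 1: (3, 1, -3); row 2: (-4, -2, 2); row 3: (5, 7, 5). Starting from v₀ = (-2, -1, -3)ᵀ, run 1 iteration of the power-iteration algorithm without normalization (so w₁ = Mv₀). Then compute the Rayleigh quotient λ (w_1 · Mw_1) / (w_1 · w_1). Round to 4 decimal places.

w1 = Mv₀ = (3·(-2) + 1·(-1) + (-3)·(-3); (-4)·(-2) + (-2)·(-1) + 2·(-3); 5·(-2) + 7·(-1) + 5·(-3)) = (2, 4, -32)
Mw1 = (106, -80, -122)
w1·Mw1 = 2·106 + 4·(-80) + (-32)·(-122) = 3796; w1·w1 = 2·2 + 4·4 + (-32)·(-32) = 1044
λ ≈ 3796/1044 = 3.6360

3.6360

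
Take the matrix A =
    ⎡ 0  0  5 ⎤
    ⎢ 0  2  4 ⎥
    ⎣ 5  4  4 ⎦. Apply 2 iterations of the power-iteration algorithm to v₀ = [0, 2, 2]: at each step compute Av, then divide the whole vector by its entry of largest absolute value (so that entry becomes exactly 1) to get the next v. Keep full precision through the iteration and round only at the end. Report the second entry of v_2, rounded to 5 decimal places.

0.54321

Av0 = (10.000000, 12.000000, 16.000000); divide by 16.000000 → v1 = (0.625000, 0.750000, 1.000000)
Av1 = (5.000000, 5.500000, 10.125000); divide by 10.125000 → v2 = (0.493827, 0.543210, 1.000000)
Requested entry of v2: 88/162 = 0.54321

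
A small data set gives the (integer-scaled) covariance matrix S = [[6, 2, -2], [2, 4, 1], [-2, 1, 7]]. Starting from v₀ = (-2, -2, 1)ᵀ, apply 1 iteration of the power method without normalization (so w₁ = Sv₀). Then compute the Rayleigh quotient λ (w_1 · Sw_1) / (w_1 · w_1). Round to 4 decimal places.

w1 = Sv₀ = (6·(-2) + 2·(-2) + (-2)·1; 2·(-2) + 4·(-2) + 1·1; (-2)·(-2) + 1·(-2) + 7·1) = (-18, -11, 9)
Sw1 = (-148, -71, 88)
w1·Sw1 = (-18)·(-148) + (-11)·(-71) + 9·88 = 4237; w1·w1 = (-18)·(-18) + (-11)·(-11) + 9·9 = 526
λ ≈ 4237/526 = 8.0551

λ ≈ 8.0551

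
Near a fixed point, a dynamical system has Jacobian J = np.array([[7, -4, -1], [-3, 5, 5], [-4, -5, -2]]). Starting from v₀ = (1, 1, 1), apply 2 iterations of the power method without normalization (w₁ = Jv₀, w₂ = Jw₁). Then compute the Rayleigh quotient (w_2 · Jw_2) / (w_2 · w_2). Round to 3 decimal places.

w1 = Jv₀ = (2, 7, -11)
w2 = Jw1 = (-3, -26, -21)
Jw2 = (104, -226, 184)
w2·Jw2 = (-3)·104 + (-26)·(-226) + (-21)·184 = 1700; w2·w2 = (-3)·(-3) + (-26)·(-26) + (-21)·(-21) = 1126
λ ≈ 1700/1126 = 1.510

λ ≈ 1.510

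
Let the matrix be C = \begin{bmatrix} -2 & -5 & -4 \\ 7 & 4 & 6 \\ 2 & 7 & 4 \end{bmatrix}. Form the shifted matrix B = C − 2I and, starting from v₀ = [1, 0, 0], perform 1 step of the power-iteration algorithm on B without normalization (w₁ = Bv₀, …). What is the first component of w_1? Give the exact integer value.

B = C − 2I has rows (-4, -5, -4); (7, 2, 6); (2, 7, 2)
w1 = Bv₀ = ((-4)·1 + (-5)·0 + (-4)·0; 7·1 + 2·0 + 6·0; 2·1 + 7·0 + 2·0) = (-4, 7, 2)
Requested component of w1: -4

-4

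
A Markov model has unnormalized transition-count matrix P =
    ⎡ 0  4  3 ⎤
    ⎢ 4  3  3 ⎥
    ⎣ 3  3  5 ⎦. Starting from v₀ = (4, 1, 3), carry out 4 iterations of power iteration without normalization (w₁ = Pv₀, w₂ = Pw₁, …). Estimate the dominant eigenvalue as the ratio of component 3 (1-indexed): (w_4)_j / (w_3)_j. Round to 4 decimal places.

w1 = Pv₀ = (13, 28, 30)
w2 = Pw1 = (202, 226, 273)
w3 = Pw2 = (1723, 2305, 2649)
w4 = Pw3 = (17167, 21754, 25329)
Ratio at component: 25329 / 2649 = 9.5617

9.5617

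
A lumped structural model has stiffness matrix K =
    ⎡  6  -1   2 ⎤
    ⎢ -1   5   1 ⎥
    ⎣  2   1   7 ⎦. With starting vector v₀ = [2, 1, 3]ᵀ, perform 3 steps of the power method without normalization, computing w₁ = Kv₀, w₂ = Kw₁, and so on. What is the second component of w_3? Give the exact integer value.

269

w1 = Kv₀ = (6·2 + (-1)·1 + 2·3; (-1)·2 + 5·1 + 1·3; 2·2 + 1·1 + 7·3) = (17, 6, 26)
w2 = Kw1 = (6·17 + (-1)·6 + 2·26; (-1)·17 + 5·6 + 1·26; 2·17 + 1·6 + 7·26) = (148, 39, 222)
w3 = Kw2 = (1293, 269, 1889)
The requested component of w3 is 269.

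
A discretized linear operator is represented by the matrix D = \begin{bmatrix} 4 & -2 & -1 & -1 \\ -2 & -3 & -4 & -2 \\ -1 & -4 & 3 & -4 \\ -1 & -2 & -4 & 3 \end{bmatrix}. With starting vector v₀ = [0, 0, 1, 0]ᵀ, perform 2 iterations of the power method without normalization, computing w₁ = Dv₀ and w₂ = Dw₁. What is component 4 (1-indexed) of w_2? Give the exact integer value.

w1 = Dv₀ = (-1, -4, 3, -4)
w2 = Dw1 = (5, 10, 42, -15)
The requested component of w2 is -15.

-15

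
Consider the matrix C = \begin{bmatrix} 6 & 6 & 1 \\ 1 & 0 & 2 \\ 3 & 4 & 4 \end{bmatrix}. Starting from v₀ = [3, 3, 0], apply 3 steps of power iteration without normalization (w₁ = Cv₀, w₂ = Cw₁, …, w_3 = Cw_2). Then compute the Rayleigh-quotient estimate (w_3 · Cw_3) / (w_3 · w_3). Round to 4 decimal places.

w1 = Cv₀ = (36, 3, 21)
w2 = Cw1 = (255, 78, 204)
w3 = Cw2 = (2202, 663, 1893)
Cw3 = (19083, 5988, 16830)
w3·Cw3 = 2202·19083 + 663·5988 + 1893·16830 = 77850000; w3·w3 = 2202·2202 + 663·663 + 1893·1893 = 8871822
λ ≈ 77850000/8871822 = 8.7750

8.7750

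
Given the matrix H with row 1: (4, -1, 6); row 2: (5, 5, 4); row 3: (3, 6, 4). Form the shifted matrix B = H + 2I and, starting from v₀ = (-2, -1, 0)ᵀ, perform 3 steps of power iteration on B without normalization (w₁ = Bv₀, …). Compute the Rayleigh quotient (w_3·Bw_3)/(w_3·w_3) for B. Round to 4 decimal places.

B = H + 2I has rows (6, -1, 6); (5, 7, 4); (3, 6, 6)
w1 = Bv₀ = (-11, -17, -12)
w2 = Bw1 = (-121, -222, -207)
w3 = Bw2 = (-1746, -2987, -2937)
Bw3 = (-25111, -41387, -40782)
w3·Bw3 = 287243509; w3·w3 = 20596654; μ ≈ 287243509/20596654 = 13.9461

μ ≈ 13.9461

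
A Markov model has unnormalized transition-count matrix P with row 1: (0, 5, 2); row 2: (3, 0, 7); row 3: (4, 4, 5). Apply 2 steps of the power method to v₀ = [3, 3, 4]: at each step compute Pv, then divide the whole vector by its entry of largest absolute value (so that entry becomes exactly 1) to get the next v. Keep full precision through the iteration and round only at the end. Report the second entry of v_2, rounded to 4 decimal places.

Pv0 = (23.00000, 37.00000, 44.00000); divide by 44.00000 → v1 = (0.52273, 0.84091, 1.00000)
Pv1 = (6.20455, 8.56818, 10.45455); divide by 10.45455 → v2 = (0.59348, 0.81957, 1.00000)
Requested entry of v2: 377/460 = 0.8196

0.8196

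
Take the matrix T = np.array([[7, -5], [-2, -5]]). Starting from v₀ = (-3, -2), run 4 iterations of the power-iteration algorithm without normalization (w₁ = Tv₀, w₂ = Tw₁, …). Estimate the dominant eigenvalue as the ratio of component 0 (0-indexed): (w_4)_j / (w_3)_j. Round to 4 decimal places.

w1 = Tv₀ = (7·(-3) + (-5)·(-2); (-2)·(-3) + (-5)·(-2)) = (-11, 16)
w2 = Tw1 = (7·(-11) + (-5)·16; (-2)·(-11) + (-5)·16) = (-157, -58)
w3 = Tw2 = (-809, 604)
w4 = Tw3 = (-8683, -1402)
Ratio at component: -8683 / -809 = 10.7330

λ ≈ 10.7330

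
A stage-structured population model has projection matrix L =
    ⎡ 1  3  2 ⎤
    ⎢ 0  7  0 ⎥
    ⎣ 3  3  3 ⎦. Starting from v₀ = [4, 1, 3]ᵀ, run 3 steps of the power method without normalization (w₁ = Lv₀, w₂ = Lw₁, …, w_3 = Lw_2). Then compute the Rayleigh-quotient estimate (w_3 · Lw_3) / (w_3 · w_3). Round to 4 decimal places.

w1 = Lv₀ = (1·4 + 3·1 + 2·3; 0·4 + 7·1 + 0·3; 3·4 + 3·1 + 3·3) = (13, 7, 24)
w2 = Lw1 = (1·13 + 3·7 + 2·24; 0·13 + 7·7 + 0·24; 3·13 + 3·7 + 3·24) = (82, 49, 132)
w3 = Lw2 = (493, 343, 789)
Lw3 = (3100, 2401, 4875)
w3·Lw3 = 493·3100 + 343·2401 + 789·4875 = 6198218; w3·w3 = 493·493 + 343·343 + 789·789 = 983219
λ ≈ 6198218/983219 = 6.3040

λ ≈ 6.3040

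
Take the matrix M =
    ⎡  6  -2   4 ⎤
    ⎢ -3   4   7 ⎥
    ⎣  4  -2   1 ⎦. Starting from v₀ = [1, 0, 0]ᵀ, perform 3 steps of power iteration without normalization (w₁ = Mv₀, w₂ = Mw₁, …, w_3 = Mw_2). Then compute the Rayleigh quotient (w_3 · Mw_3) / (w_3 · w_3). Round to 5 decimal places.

w1 = Mv₀ = (6, -3, 4)
w2 = Mw1 = (58, -2, 34)
w3 = Mw2 = (488, 56, 270)
Mw3 = (3896, 650, 2110)
w3·Mw3 = 488·3896 + 56·650 + 270·2110 = 2507348; w3·w3 = 488·488 + 56·56 + 270·270 = 314180
λ ≈ 2507348/314180 = 7.98061

7.98061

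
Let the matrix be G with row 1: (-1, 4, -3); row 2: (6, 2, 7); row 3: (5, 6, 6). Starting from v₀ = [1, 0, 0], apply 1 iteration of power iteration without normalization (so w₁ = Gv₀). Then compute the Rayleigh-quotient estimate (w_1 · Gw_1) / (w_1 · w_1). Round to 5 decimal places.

8.72581

w1 = Gv₀ = ((-1)·1 + 4·0 + (-3)·0; 6·1 + 2·0 + 7·0; 5·1 + 6·0 + 6·0) = (-1, 6, 5)
Gw1 = (10, 41, 61)
w1·Gw1 = (-1)·10 + 6·41 + 5·61 = 541; w1·w1 = (-1)·(-1) + 6·6 + 5·5 = 62
λ ≈ 541/62 = 8.72581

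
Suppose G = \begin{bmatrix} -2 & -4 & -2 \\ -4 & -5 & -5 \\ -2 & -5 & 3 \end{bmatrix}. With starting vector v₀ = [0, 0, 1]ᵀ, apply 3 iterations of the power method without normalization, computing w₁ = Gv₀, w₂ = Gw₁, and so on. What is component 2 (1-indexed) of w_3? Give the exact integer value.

w1 = Gv₀ = ((-2)·0 + (-4)·0 + (-2)·1; (-4)·0 + (-5)·0 + (-5)·1; (-2)·0 + (-5)·0 + 3·1) = (-2, -5, 3)
w2 = Gw1 = ((-2)·(-2) + (-4)·(-5) + (-2)·3; (-4)·(-2) + (-5)·(-5) + (-5)·3; (-2)·(-2) + (-5)·(-5) + 3·3) = (18, 18, 38)
w3 = Gw2 = (-184, -352, -12)
The requested component of w3 is -352.

-352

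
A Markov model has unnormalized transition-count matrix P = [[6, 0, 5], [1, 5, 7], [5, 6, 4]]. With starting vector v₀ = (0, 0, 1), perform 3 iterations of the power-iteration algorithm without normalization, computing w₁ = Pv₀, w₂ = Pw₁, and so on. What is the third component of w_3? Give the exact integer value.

990

w1 = Pv₀ = (6·0 + 0·0 + 5·1; 1·0 + 5·0 + 7·1; 5·0 + 6·0 + 4·1) = (5, 7, 4)
w2 = Pw1 = (6·5 + 0·7 + 5·4; 1·5 + 5·7 + 7·4; 5·5 + 6·7 + 4·4) = (50, 68, 83)
w3 = Pw2 = (715, 971, 990)
The requested component of w3 is 990.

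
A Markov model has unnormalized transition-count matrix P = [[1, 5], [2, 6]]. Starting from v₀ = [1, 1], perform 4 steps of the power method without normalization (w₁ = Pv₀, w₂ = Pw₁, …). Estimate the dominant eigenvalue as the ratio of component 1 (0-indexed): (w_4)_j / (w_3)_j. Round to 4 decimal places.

w1 = Pv₀ = (1·1 + 5·1; 2·1 + 6·1) = (6, 8)
w2 = Pw1 = (1·6 + 5·8; 2·6 + 6·8) = (46, 60)
w3 = Pw2 = (346, 452)
w4 = Pw3 = (2606, 3404)
Ratio at component: 3404 / 452 = 7.5310

7.5310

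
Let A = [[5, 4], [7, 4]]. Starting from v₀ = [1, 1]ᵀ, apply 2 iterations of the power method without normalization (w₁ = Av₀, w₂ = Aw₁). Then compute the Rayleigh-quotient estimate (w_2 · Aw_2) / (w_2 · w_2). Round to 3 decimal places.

9.817

w1 = Av₀ = (5·1 + 4·1; 7·1 + 4·1) = (9, 11)
w2 = Aw1 = (5·9 + 4·11; 7·9 + 4·11) = (89, 107)
Aw2 = (873, 1051)
w2·Aw2 = 89·873 + 107·1051 = 190154; w2·w2 = 89·89 + 107·107 = 19370
λ ≈ 190154/19370 = 9.817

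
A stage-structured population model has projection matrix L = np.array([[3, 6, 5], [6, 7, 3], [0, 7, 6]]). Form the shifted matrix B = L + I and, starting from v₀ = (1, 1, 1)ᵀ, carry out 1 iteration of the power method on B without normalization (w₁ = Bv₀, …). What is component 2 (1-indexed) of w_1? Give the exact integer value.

B = L + I has rows (4, 6, 5); (6, 8, 3); (0, 7, 7)
w1 = Bv₀ = (4·1 + 6·1 + 5·1; 6·1 + 8·1 + 3·1; 0·1 + 7·1 + 7·1) = (15, 17, 14)
Requested component of w1: 17

17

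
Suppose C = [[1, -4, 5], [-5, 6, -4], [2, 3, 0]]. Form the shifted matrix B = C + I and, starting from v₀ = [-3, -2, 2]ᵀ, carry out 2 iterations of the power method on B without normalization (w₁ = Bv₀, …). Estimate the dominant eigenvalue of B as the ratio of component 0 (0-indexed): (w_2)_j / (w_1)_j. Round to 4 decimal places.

B = C + I has rows (2, -4, 5); (-5, 7, -4); (2, 3, 1)
w1 = Bv₀ = (12, -7, -10)
w2 = Bw1 = (2, -69, -7)
Ratio: 2/12 = 0.1667

0.1667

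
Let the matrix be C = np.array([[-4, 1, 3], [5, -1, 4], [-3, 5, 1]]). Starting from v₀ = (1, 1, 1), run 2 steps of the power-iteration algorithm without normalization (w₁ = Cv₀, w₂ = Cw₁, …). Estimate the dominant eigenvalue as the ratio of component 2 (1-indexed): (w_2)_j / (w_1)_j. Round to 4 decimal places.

w1 = Cv₀ = ((-4)·1 + 1·1 + 3·1; 5·1 + (-1)·1 + 4·1; (-3)·1 + 5·1 + 1·1) = (0, 8, 3)
w2 = Cw1 = ((-4)·0 + 1·8 + 3·3; 5·0 + (-1)·8 + 4·3; (-3)·0 + 5·8 + 1·3) = (17, 4, 43)
Ratio at component: 4 / 8 = 0.5000

0.5000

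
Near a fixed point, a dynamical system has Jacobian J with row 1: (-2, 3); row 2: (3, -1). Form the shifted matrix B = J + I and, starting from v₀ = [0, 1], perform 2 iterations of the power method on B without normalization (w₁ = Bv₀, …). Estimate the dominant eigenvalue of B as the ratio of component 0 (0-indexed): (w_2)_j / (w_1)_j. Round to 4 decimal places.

B = J + I has rows (-1, 3); (3, 0)
w1 = Bv₀ = (3, 0)
w2 = Bw1 = (-3, 9)
Ratio: -3/3 = -1.0000

-1.0000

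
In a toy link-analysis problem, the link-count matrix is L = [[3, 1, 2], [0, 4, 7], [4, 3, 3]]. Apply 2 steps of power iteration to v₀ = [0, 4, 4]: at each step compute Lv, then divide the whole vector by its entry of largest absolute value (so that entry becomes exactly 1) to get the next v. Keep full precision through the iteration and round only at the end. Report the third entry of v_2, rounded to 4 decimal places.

0.7326

Lv0 = (12.00000, 44.00000, 24.00000); divide by 44.00000 → v1 = (0.27273, 1.00000, 0.54545)
Lv1 = (2.90909, 7.81818, 5.72727); divide by 7.81818 → v2 = (0.37209, 1.00000, 0.73256)
Requested entry of v2: 252/344 = 0.7326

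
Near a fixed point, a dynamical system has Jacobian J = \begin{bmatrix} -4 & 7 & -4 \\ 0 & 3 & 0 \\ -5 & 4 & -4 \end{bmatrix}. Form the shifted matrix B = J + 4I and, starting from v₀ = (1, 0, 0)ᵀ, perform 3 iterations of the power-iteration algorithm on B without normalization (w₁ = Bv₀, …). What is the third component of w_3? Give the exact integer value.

-100

B = J + 4I has rows (0, 7, -4); (0, 7, 0); (-5, 4, 0)
w1 = Bv₀ = (0, 0, -5)
w2 = Bw1 = (20, 0, 0)
w3 = Bw2 = (0, 0, -100)
Requested component of w3: -100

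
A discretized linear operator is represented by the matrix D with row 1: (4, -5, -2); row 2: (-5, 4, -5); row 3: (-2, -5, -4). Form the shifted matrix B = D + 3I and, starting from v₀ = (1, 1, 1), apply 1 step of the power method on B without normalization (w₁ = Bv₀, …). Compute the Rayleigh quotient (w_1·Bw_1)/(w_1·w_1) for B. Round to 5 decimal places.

-3.30137

B = D + 3I has rows (7, -5, -2); (-5, 7, -5); (-2, -5, -1)
w1 = Bv₀ = (0, -3, -8)
Bw1 = (31, 19, 23)
w1·Bw1 = -241; w1·w1 = 73; μ ≈ -241/73 = -3.30137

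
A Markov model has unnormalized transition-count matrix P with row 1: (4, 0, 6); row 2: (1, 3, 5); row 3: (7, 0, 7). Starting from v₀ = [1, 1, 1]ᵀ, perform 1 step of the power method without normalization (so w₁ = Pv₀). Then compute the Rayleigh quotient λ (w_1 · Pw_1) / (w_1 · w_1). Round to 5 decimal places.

12.08223

w1 = Pv₀ = (4·1 + 0·1 + 6·1; 1·1 + 3·1 + 5·1; 7·1 + 0·1 + 7·1) = (10, 9, 14)
Pw1 = (124, 107, 168)
w1·Pw1 = 10·124 + 9·107 + 14·168 = 4555; w1·w1 = 10·10 + 9·9 + 14·14 = 377
λ ≈ 4555/377 = 12.08223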